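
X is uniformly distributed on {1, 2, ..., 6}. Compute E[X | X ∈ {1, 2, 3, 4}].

5/2

P(X ∈ {1, 2, 3, 4}) = 2/3.
Σ over the event: 1·1/6 + 2·1/6 + 3·1/6 + 4·1/6 = 5/3.
E[X | X ∈ {1, 2, 3, 4}] = (5/3) / (2/3) = 5/2.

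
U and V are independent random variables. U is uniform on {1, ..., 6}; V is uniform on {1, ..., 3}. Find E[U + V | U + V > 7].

25/3

Outcomes with U + V > 7: (5,3), (6,2), (6,3), each with probability 1/18.
E[U + V | U + V > 7] = (8 + 8 + 9) / 3 = 25/3.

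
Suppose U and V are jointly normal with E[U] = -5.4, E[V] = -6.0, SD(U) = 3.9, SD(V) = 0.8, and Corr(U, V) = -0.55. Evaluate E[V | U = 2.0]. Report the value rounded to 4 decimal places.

-6.8349

The regression of V on U has slope ρ·σ_V/σ_U and passes through (μ_U, μ_V).
E[V | U=2.0] = -6.0 + (-0.55)·(0.8/3.9)·(2.0 − (-5.4)) = -6.0 + (-0.11282)·(7.4) = -6.8349.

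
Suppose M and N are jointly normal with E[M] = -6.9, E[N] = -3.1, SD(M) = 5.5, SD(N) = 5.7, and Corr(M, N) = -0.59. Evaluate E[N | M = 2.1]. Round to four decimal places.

-8.6031

E[N | M=x] = μ_N + ρ(σ_N/σ_M)(x − μ_M) for jointly normal variables.
E[N | M=2.1] = -3.1 + (-0.59)·(5.7/5.5)·(2.1 − (-6.9)) = -3.1 + (-0.61145)·(9) = -8.6031.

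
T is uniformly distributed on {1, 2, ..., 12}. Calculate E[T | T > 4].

17/2

Given T > 4, T is equally likely to be any of {5, 6, 7, 8, 9, 10, 11, 12}.
E[T | T > 4] = (5 + 6 + 7 + 8 + 9 + 10 + 11 + 12) / 8 = 17/2.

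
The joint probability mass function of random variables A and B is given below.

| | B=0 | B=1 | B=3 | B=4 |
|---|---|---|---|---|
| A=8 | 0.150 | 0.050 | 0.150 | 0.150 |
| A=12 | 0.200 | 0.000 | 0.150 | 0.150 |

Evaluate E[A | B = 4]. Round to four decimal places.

10.0000

P(B = 4) = 0.300.
Summing A·P(A=x,B=y) over the conditioning event gives 3.000.
E[A | B = 4] = (3.000) / (0.300) = 10.0000.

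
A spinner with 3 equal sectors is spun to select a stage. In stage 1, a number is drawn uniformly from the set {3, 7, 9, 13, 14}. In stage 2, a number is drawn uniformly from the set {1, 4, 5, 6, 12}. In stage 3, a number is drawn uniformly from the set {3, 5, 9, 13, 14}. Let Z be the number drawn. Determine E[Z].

E[Z | stage 1] = (3+7+9+13+14)/5 = 46/5.
E[Z | stage 2] = (1+4+5+6+12)/5 = 28/5.
E[Z | stage 3] = (3+5+9+13+14)/5 = 44/5.
E[Z] = (1/3)·(46/5) + (1/3)·(28/5) + (1/3)·(44/5) = 118/15.

118/15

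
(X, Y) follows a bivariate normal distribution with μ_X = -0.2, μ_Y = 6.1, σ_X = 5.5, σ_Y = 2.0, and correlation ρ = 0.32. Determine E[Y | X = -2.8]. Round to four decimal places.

For a bivariate normal, E[Y | X=x] = μ_Y + ρ·(σ_Y/σ_X)·(x − μ_X).
E[Y | X=-2.8] = 6.1 + (0.32)·(2.0/5.5)·(-2.8 − (-0.2)) = 6.1 + (0.11636)·(-2.6) = 5.7975.

5.7975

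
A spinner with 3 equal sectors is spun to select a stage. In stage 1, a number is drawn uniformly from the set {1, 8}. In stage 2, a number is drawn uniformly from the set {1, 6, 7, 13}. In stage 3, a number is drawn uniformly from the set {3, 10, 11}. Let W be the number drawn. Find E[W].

E[W | stage 1] = (1+8)/2 = 9/2.
E[W | stage 2] = (1+6+7+13)/4 = 27/4.
E[W | stage 3] = (3+10+11)/3 = 8.
By the law of total expectation,
E[W] = (1/3)·(9/2) + (1/3)·(27/4) + (1/3)·(8) = 77/12.

77/12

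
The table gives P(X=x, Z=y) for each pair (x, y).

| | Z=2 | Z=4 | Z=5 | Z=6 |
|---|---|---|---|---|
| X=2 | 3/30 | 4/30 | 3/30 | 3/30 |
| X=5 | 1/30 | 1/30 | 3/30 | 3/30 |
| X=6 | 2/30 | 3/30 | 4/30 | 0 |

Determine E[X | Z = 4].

31/8

P(Z = 4) = 4/15.
Σ X·P over the event = 2·(4/30) + 5·(1/30) + 6·(3/30) = 31/30.
E[X | Z = 4] = (31/30) / (4/15) = 31/8.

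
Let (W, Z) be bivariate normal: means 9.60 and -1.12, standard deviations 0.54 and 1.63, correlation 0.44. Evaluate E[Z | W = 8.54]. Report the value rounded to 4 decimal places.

-2.5278

For a bivariate normal, E[Z | W=x] = μ_Z + ρ·(σ_Z/σ_W)·(x − μ_W).
E[Z | W=8.54] = -1.12 + (0.44)·(1.63/0.54)·(8.54 − (9.60)) = -1.12 + (1.3281)·(-1.06) = -2.5278.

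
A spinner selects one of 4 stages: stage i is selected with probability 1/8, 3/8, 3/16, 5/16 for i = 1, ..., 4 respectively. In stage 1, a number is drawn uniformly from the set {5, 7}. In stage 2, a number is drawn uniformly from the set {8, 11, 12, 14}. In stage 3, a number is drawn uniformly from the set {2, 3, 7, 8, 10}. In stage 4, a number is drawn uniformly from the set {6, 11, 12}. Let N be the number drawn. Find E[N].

875/96

E[N | stage 1] = (5+7)/2 = 6.
E[N | stage 2] = (8+11+12+14)/4 = 45/4.
E[N | stage 3] = (2+3+7+8+10)/5 = 6.
E[N | stage 4] = (6+11+12)/3 = 29/3.
E[N] = (1/8)·(6) + (3/8)·(45/4) + (3/16)·(6) + (5/16)·(29/3) = 875/96.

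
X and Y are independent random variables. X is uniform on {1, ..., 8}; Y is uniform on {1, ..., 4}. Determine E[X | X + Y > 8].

7

Outcomes with X + Y > 8: (5,4), (6,3), (6,4), (7,2), (7,3), (7,4), (8,1), (8,2), (8,3), (8,4), each with probability 1/32.
E[X | X + Y > 8] = (5 + 6 + 6 + 7 + 7 + 7 + 8 + 8 + 8 + 8) / 10 = 7.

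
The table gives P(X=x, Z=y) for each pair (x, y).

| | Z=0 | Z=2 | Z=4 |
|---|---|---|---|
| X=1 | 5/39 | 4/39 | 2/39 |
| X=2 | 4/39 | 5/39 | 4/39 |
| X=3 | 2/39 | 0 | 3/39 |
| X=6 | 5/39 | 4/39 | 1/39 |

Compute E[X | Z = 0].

49/16

P(Z = 0) = 16/39.
Σ X·P over the event = 1·(5/39) + 2·(4/39) + 3·(2/39) + 6·(5/39) = 49/39.
E[X | Z = 0] = (49/39) / (16/39) = 49/16.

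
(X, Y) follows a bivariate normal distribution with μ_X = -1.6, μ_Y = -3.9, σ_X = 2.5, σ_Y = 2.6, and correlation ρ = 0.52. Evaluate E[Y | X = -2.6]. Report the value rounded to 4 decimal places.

-4.4408

The regression of Y on X has slope ρ·σ_Y/σ_X and passes through (μ_X, μ_Y).
E[Y | X=-2.6] = -3.9 + (0.52)·(2.6/2.5)·(-2.6 − (-1.6)) = -3.9 + (0.5408)·(-1) = -4.4408.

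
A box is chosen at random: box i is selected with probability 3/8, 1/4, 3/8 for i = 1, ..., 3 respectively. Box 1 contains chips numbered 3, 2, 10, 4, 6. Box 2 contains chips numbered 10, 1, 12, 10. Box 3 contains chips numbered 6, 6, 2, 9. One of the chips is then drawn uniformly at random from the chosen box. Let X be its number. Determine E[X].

E[X | box 1] = (3+2+10+4+6)/5 = 5.
E[X | box 2] = (10+1+12+10)/4 = 33/4.
E[X | box 3] = (6+6+2+9)/4 = 23/4.
By the law of total expectation,
E[X] = (3/8)·(5) + (1/4)·(33/4) + (3/8)·(23/4) = 195/32.

195/32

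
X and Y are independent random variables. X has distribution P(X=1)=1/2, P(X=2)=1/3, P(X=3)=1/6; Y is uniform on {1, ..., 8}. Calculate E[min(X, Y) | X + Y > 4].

59/34

P(X + Y > 4) = 17/24.
Summing min(X,Y)·P(x,y) over outcomes with X + Y > 4 gives 59/48.
E[min(X, Y) | X + Y > 4] = (59/48) / (17/24) = 59/34.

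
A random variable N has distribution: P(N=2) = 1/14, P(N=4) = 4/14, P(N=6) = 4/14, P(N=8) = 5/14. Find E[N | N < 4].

2

P(N < 4) = 1/14.
Σ over the event: 2·1/14 = 1/7.
E[N | N < 4] = (1/7) / (1/14) = 2.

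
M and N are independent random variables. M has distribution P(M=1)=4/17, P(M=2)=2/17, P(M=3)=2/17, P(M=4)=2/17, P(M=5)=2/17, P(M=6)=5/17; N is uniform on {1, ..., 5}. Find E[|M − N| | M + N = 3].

1

P(M + N = 3) = 6/85.
Summing |M−N|·P(x,y) over outcomes with M + N = 3 gives 6/85.
E[|M − N| | M + N = 3] = (6/85) / (6/85) = 1.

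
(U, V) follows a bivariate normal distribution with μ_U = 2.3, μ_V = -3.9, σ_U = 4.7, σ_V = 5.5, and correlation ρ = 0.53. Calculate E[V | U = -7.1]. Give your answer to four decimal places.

E[V | U=x] = μ_V + ρ(σ_V/σ_U)(x − μ_U) for jointly normal variables.
E[V | U=-7.1] = -3.9 + (0.53)·(5.5/4.7)·(-7.1 − (2.3)) = -3.9 + (0.62021)·(-9.4) = -9.7300.

-9.7300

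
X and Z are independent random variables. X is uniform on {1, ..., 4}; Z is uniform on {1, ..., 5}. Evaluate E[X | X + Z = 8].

P(X + Z = 8) = 1/10.
Summing X·P(x,y) over outcomes with X + Z = 8 gives 7/20.
E[X | X + Z = 8] = (7/20) / (1/10) = 7/2.

7/2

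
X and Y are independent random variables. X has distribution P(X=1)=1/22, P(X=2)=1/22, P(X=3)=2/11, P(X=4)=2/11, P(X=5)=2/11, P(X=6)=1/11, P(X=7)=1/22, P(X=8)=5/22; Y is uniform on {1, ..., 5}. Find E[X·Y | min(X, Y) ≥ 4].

855/32

P(min(X, Y) ≥ 4) = 16/55.
Summing XY·P(x,y) over outcomes with min(X, Y) ≥ 4 gives 171/22.
E[X·Y | min(X, Y) ≥ 4] = (171/22) / (16/55) = 855/32.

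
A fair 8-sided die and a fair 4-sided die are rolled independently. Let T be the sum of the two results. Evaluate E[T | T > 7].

66/7

P(T > 7) = 7/16.
Σ over the event: 8·1/8 + 9·1/8 + 10·3/32 + 11·1/16 + 12·1/32 = 33/8.
E[T | T > 7] = (33/8) / (7/16) = 66/7.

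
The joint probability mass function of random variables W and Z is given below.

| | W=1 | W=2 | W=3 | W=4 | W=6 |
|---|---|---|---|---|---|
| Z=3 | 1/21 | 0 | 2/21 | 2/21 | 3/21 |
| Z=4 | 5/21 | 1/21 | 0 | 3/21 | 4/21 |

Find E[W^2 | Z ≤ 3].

159/8

P(Z ≤ 3) = 8/21.
Σ W^2·P over the event = 1·(1/21) + 9·(2/21) + 16·(2/21) + 36·(3/21) = 53/7.
E[W^2 | Z ≤ 3] = (53/7) / (8/21) = 159/8.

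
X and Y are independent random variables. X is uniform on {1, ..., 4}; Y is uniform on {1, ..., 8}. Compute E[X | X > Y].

10/3

P(X > Y) = 3/16.
Summing X·P(x,y) over outcomes with X > Y gives 5/8.
E[X | X > Y] = (5/8) / (3/16) = 10/3.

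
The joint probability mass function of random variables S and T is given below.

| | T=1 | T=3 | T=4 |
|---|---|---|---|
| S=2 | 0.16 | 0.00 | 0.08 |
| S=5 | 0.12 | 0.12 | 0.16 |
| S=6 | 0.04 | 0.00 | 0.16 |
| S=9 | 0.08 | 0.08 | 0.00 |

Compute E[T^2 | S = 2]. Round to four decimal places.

P(S = 2) = 0.24.
Σ T^2·P over the event = 1·(0.16) + 16·(0.08) = 1.44.
E[T^2 | S = 2] = (1.44) / (0.24) = 6.0000.

6.0000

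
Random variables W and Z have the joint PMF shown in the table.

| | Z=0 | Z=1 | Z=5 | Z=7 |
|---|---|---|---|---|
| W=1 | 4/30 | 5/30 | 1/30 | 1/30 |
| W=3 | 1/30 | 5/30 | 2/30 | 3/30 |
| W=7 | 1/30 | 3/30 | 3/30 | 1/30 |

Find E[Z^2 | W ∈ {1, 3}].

P(W ∈ {1, 3}) = 11/15.
Σ Z^2·P over the event = 0·(4/30) + 1·(5/30) + 25·(1/30) + 49·(1/30) + 0·(1/30) + 1·(5/30) + 25·(2/30) + 49·(3/30) = 281/30.
E[Z^2 | W ∈ {1, 3}] = (281/30) / (11/15) = 281/22.

281/22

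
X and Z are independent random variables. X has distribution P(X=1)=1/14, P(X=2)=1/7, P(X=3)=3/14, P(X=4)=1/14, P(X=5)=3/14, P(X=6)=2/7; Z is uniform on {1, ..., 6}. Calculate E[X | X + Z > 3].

P(X + Z > 3) = 20/21.
Summing X·P(x,y) over outcomes with X + Z > 3 gives 4.
E[X | X + Z > 3] = (4) / (20/21) = 21/5.

21/5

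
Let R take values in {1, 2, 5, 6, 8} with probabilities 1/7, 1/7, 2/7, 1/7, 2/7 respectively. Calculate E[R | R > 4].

P(R > 4) = 5/7.
Σ over the event: 5·2/7 + 6·1/7 + 8·2/7 = 32/7.
E[R | R > 4] = (32/7) / (5/7) = 32/5.

32/5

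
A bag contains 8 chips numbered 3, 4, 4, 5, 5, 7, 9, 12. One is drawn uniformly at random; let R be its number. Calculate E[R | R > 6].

P(R > 6) = 3/8.
Σ over the event: 7·1/8 + 9·1/8 + 12·1/8 = 7/2.
E[R | R > 6] = (7/2) / (3/8) = 28/3.

28/3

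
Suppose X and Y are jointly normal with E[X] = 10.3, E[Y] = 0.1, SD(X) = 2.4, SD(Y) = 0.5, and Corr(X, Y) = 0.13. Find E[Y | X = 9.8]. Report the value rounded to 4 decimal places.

0.0865

E[Y | X=x] = μ_Y + ρ(σ_Y/σ_X)(x − μ_X) for jointly normal variables.
E[Y | X=9.8] = 0.1 + (0.13)·(0.5/2.4)·(9.8 − (10.3)) = 0.1 + (0.027083)·(-0.5) = 0.0865.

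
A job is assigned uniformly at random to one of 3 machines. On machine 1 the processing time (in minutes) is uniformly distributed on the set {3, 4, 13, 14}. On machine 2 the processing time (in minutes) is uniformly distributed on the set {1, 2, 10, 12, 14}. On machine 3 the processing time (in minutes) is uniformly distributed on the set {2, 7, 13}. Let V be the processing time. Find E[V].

709/90

E[V | machine 1] = (3+4+13+14)/4 = 17/2.
E[V | machine 2] = (1+2+10+12+14)/5 = 39/5.
E[V | machine 3] = (2+7+13)/3 = 22/3.
By the law of total expectation,
E[V] = (1/3)·(17/2) + (1/3)·(39/5) + (1/3)·(22/3) = 709/90.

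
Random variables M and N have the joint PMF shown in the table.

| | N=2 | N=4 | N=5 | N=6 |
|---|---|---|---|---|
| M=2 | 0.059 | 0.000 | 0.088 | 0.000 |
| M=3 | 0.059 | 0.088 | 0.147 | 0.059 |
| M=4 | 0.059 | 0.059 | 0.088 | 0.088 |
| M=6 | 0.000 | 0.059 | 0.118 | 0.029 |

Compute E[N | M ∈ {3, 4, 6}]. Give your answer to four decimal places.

4.5498

P(M ∈ {3, 4, 6}) = 0.853.
Summing N·P(M=x,N=y) over the conditioning event gives 3.881.
E[N | M ∈ {3, 4, 6}] = (3.881) / (0.853) = 4.5498.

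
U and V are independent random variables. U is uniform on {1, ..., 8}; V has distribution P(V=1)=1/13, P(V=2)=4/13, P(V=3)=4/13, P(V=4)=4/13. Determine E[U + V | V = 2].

P(V = 2) = 4/13.
Summing (U+V)·P(x,y) over outcomes with V = 2 gives 2.
E[U + V | V = 2] = (2) / (4/13) = 13/2.

13/2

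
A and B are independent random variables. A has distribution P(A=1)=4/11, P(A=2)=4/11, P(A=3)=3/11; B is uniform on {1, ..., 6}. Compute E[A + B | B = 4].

65/11

P(B = 4) = 1/6.
Summing (A+B)·P(x,y) over outcomes with B = 4 gives 65/66.
E[A + B | B = 4] = (65/66) / (1/6) = 65/11.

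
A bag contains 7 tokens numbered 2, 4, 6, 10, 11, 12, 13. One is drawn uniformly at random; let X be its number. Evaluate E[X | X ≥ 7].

23/2

P(X ≥ 7) = 4/7.
Σ over the event: 10·1/7 + 11·1/7 + 12·1/7 + 13·1/7 = 46/7.
E[X | X ≥ 7] = (46/7) / (4/7) = 23/2.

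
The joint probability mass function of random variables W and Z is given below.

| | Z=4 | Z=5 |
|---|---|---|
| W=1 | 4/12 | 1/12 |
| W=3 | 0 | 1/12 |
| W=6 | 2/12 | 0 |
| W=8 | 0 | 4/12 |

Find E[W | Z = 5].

P(Z = 5) = 1/2.
Σ W·P over the event = 1·(1/12) + 3·(1/12) + 8·(4/12) = 3.
E[W | Z = 5] = (3) / (1/2) = 6.

6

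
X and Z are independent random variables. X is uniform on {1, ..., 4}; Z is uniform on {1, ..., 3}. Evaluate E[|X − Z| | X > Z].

P(X > Z) = 1/2.
Summing |X−Z|·P(x,y) over outcomes with X > Z gives 5/6.
E[|X − Z| | X > Z] = (5/6) / (1/2) = 5/3.

5/3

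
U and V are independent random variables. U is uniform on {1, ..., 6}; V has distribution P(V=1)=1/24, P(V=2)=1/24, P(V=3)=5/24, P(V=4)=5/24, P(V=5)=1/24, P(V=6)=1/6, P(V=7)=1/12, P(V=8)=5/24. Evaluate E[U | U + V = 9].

40/11

P(U + V = 9) = 11/72.
Summing U·P(x,y) over outcomes with U + V = 9 gives 5/9.
E[U | U + V = 9] = (5/9) / (11/72) = 40/11.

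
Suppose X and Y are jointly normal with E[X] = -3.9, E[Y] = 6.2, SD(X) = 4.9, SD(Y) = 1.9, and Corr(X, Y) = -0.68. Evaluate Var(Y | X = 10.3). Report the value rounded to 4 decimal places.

The conditional variance in a bivariate normal is σ_Y²(1 − ρ²), independent of x.
Var(Y | X=10.3) = (1.9)²·(1 − (-0.68)²) = 3.61·0.5376 = 1.9407.

1.9407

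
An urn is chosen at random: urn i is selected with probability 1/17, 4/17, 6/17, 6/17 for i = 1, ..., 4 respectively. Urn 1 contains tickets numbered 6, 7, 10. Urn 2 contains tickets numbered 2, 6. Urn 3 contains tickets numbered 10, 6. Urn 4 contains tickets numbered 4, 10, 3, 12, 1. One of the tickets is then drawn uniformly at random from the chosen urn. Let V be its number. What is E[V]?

E[V | urn 1] = (6+7+10)/3 = 23/3.
E[V | urn 2] = (2+6)/2 = 4.
E[V | urn 3] = (10+6)/2 = 8.
E[V | urn 4] = (4+10+3+12+1)/5 = 6.
E[V] = (1/17)·(23/3) + (4/17)·(4) + (6/17)·(8) + (6/17)·(6) = 19/3.

19/3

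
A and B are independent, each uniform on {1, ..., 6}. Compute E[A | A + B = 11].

11/2

Outcomes with A + B = 11: (5,6), (6,5), each with probability 1/36.
E[A | A + B = 11] = (5 + 6) / 2 = 11/2.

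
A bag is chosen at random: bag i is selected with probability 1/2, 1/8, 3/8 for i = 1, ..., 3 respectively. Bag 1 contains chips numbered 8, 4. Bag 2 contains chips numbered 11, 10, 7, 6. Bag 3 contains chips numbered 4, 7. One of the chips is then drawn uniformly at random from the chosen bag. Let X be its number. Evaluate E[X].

E[X | bag 1] = (8+4)/2 = 6.
E[X | bag 2] = (11+10+7+6)/4 = 17/2.
E[X | bag 3] = (4+7)/2 = 11/2.
E[X] = (1/2)·(6) + (1/8)·(17/2) + (3/8)·(11/2) = 49/8.

49/8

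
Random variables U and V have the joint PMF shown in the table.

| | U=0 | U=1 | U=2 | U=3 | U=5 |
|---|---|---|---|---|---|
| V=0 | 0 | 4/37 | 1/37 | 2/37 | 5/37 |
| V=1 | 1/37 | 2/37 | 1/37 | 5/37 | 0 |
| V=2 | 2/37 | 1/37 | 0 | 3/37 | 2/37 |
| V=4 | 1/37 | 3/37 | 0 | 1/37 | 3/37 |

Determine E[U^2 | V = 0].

151/12

P(V = 0) = 12/37.
Summing U^2·P(U=x,V=y) over the conditioning event gives 151/37.
E[U^2 | V = 0] = (151/37) / (12/37) = 151/12.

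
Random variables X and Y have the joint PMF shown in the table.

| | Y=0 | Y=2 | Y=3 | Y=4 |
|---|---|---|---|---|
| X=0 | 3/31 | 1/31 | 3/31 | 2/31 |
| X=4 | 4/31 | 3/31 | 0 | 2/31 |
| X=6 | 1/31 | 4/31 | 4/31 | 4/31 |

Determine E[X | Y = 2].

9/2

P(Y = 2) = 8/31.
Σ X·P over the event = 0·(1/31) + 4·(3/31) + 6·(4/31) = 36/31.
E[X | Y = 2] = (36/31) / (8/31) = 9/2.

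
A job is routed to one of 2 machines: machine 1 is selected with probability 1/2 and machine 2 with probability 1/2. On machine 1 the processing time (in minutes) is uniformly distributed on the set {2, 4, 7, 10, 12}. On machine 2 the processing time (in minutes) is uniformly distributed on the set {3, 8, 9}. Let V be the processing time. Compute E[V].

E[V | machine 1] = (2+4+7+10+12)/5 = 7.
E[V | machine 2] = (3+8+9)/3 = 20/3.
E[V] = (1/2)·(7) + (1/2)·(20/3) = 41/6.

41/6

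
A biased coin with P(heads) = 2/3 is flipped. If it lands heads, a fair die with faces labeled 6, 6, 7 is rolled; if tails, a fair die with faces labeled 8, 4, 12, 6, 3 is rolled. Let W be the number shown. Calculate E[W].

289/45

E[W | heads] = (6+6+7)/3 = 19/3.
E[W | tails] = (8+4+12+6+3)/5 = 33/5.
By the law of total expectation,
E[W] = (2/3)·(19/3) + (1/3)·(33/5) = 289/45.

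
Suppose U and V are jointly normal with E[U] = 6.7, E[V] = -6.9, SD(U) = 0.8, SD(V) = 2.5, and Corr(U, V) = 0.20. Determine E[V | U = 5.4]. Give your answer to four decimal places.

The regression of V on U has slope ρ·σ_V/σ_U and passes through (μ_U, μ_V).
E[V | U=5.4] = -6.9 + (0.20)·(2.5/0.8)·(5.4 − (6.7)) = -6.9 + (0.625)·(-1.3) = -7.7125.

-7.7125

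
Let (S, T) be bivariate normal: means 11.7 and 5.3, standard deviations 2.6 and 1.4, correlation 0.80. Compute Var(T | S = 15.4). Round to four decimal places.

0.7056

Var(T | S=x) = (1 − ρ²)·σ_T².
Var(T | S=15.4) = (1.4)²·(1 − (0.80)²) = 1.96·0.36 = 0.7056.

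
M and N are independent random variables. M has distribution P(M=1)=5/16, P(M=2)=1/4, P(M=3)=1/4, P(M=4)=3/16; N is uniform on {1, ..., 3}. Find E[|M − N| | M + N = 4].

18/13

P(M + N = 4) = 13/48.
Summing |M−N|·P(x,y) over outcomes with M + N = 4 gives 3/8.
E[|M − N| | M + N = 4] = (3/8) / (13/48) = 18/13.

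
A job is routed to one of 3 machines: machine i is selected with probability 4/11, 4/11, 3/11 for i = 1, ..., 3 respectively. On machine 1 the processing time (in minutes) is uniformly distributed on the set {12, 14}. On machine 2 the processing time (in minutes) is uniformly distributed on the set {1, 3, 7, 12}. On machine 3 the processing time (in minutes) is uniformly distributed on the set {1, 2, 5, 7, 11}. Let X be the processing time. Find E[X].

E[X | machine 1] = (12+14)/2 = 13.
E[X | machine 2] = (1+3+7+12)/4 = 23/4.
E[X | machine 3] = (1+2+5+7+11)/5 = 26/5.
E[X] = (4/11)·(13) + (4/11)·(23/4) + (3/11)·(26/5) = 453/55.

453/55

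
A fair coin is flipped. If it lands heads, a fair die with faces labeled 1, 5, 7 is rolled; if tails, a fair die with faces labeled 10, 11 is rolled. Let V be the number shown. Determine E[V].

89/12

E[V | heads] = (1+5+7)/3 = 13/3.
E[V | tails] = (10+11)/2 = 21/2.
By the law of total expectation,
E[V] = (1/2)·(13/3) + (1/2)·(21/2) = 89/12.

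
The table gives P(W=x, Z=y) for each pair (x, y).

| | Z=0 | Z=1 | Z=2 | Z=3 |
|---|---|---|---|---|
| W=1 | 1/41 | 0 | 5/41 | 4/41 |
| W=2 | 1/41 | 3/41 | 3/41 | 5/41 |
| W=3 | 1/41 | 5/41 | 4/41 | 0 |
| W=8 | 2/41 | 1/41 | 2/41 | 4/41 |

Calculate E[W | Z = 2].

39/14

P(Z = 2) = 14/41.
Σ W·P over the event = 1·(5/41) + 2·(3/41) + 3·(4/41) + 8·(2/41) = 39/41.
E[W | Z = 2] = (39/41) / (14/41) = 39/14.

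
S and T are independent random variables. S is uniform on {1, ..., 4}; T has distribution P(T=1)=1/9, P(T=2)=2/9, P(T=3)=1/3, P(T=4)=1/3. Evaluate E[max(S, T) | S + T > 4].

48/13

P(S + T > 4) = 13/18.
Summing max(S,T)·P(x,y) over outcomes with S + T > 4 gives 8/3.
E[max(S, T) | S + T > 4] = (8/3) / (13/18) = 48/13.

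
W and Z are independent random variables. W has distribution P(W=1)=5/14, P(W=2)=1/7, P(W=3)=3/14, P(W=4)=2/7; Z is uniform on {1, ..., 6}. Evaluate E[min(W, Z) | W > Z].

P(W > Z) = 5/21.
Summing min(W,Z)·P(x,y) over outcomes with W > Z gives 5/12.
E[min(W, Z) | W > Z] = (5/12) / (5/21) = 7/4.

7/4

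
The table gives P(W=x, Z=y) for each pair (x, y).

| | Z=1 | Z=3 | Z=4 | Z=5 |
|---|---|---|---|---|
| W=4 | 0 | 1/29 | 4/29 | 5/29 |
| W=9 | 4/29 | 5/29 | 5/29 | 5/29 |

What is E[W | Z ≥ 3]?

P(Z ≥ 3) = 25/29.
Σ W·P over the event = 4·(1/29) + 4·(4/29) + 4·(5/29) + 9·(5/29) + 9·(5/29) + 9·(5/29) = 175/29.
E[W | Z ≥ 3] = (175/29) / (25/29) = 7.

7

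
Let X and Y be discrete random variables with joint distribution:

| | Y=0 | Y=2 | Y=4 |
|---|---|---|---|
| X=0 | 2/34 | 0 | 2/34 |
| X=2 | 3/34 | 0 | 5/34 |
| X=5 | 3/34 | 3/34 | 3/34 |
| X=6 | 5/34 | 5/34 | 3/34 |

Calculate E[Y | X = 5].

P(X = 5) = 9/34.
Σ Y·P over the event = 0·(3/34) + 2·(3/34) + 4·(3/34) = 9/17.
E[Y | X = 5] = (9/17) / (9/34) = 2.

2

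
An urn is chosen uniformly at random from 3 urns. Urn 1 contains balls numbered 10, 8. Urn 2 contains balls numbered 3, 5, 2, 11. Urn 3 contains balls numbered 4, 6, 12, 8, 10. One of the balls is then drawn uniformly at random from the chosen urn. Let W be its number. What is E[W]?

89/12

E[W | urn 1] = (10+8)/2 = 9.
E[W | urn 2] = (3+5+2+11)/4 = 21/4.
E[W | urn 3] = (4+6+12+8+10)/5 = 8.
By the law of total expectation,
E[W] = (1/3)·(9) + (1/3)·(21/4) + (1/3)·(8) = 89/12.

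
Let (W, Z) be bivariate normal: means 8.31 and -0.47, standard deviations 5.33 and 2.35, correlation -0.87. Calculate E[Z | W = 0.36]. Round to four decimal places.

For a bivariate normal, E[Z | W=x] = μ_Z + ρ·(σ_Z/σ_W)·(x − μ_W).
E[Z | W=0.36] = -0.47 + (-0.87)·(2.35/5.33)·(0.36 − (8.31)) = -0.47 + (-0.38358)·(-7.95) = 2.5795.

2.5795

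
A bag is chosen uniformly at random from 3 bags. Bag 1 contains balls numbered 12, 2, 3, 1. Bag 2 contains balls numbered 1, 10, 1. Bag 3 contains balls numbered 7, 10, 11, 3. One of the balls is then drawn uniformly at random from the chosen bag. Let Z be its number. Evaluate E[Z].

E[Z | bag 1] = (12+2+3+1)/4 = 9/2.
E[Z | bag 2] = (1+10+1)/3 = 4.
E[Z | bag 3] = (7+10+11+3)/4 = 31/4.
By the law of total expectation,
E[Z] = (1/3)·(9/2) + (1/3)·(4) + (1/3)·(31/4) = 65/12.

65/12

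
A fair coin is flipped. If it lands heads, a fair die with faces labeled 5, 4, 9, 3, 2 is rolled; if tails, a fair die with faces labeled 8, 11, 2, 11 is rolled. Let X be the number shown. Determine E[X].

E[X | heads] = (5+4+9+3+2)/5 = 23/5.
E[X | tails] = (8+11+2+11)/4 = 8.
By the law of total expectation,
E[X] = (1/2)·(23/5) + (1/2)·(8) = 63/10.

63/10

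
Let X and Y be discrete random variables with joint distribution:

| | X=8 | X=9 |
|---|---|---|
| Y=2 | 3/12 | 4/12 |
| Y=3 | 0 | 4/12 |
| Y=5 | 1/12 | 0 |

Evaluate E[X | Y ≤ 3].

P(Y ≤ 3) = 11/12.
Σ X·P over the event = 8·(3/12) + 9·(4/12) + 9·(4/12) = 8.
E[X | Y ≤ 3] = (8) / (11/12) = 96/11.

96/11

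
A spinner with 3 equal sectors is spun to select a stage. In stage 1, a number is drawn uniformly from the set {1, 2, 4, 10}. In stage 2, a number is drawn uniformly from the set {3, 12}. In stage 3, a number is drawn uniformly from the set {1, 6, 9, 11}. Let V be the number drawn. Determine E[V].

E[V | stage 1] = (1+2+4+10)/4 = 17/4.
E[V | stage 2] = (3+12)/2 = 15/2.
E[V | stage 3] = (1+6+9+11)/4 = 27/4.
E[V] = (1/3)·(17/4) + (1/3)·(15/2) + (1/3)·(27/4) = 37/6.

37/6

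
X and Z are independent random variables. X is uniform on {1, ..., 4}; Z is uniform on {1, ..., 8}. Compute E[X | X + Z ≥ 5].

35/13

P(X + Z ≥ 5) = 13/16.
Summing X·P(x,y) over outcomes with X + Z ≥ 5 gives 35/16.
E[X | X + Z ≥ 5] = (35/16) / (13/16) = 35/13.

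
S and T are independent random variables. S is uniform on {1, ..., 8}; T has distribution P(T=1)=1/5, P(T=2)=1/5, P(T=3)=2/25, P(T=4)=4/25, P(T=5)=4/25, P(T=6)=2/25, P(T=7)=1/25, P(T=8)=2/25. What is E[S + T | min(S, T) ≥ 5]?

227/18

P(min(S, T) ≥ 5) = 9/50.
Summing (S+T)·P(x,y) over outcomes with min(S, T) ≥ 5 gives 227/100.
E[S + T | min(S, T) ≥ 5] = (227/100) / (9/50) = 227/18.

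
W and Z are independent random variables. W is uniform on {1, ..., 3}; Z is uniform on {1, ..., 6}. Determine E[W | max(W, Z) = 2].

5/3

Outcomes with max(W, Z) = 2: (1,2), (2,1), (2,2), each with probability 1/18.
E[W | max(W, Z) = 2] = (1 + 2 + 2) / 3 = 5/3.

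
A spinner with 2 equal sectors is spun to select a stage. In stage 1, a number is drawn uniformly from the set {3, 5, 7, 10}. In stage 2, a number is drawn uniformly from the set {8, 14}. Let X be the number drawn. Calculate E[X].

69/8

E[X | stage 1] = (3+5+7+10)/4 = 25/4.
E[X | stage 2] = (8+14)/2 = 11.
E[X] = (1/2)·(25/4) + (1/2)·(11) = 69/8.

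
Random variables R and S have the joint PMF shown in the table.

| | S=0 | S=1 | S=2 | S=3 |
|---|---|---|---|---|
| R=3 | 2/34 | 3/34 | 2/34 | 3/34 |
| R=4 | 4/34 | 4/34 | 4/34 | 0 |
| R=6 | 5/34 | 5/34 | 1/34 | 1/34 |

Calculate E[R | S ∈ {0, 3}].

P(S ∈ {0, 3}) = 15/34.
Σ R·P over the event = 3·(2/34) + 3·(3/34) + 4·(4/34) + 6·(5/34) + 6·(1/34) = 67/34.
E[R | S ∈ {0, 3}] = (67/34) / (15/34) = 67/15.

67/15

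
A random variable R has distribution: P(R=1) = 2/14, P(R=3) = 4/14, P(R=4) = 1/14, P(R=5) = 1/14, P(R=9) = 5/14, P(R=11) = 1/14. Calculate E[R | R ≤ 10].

P(R ≤ 10) = 13/14.
Σ over the event: 1·1/7 + 3·2/7 + 4·1/14 + 5·1/14 + 9·5/14 = 34/7.
E[R | R ≤ 10] = (34/7) / (13/14) = 68/13.

68/13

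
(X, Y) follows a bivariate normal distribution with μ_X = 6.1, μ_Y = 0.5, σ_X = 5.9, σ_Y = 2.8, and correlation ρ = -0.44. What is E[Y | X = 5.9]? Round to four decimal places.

0.5418

E[Y | X=x] = μ_Y + ρ(σ_Y/σ_X)(x − μ_X) for jointly normal variables.
E[Y | X=5.9] = 0.5 + (-0.44)·(2.8/5.9)·(5.9 − (6.1)) = 0.5 + (-0.20881)·(-0.2) = 0.5418.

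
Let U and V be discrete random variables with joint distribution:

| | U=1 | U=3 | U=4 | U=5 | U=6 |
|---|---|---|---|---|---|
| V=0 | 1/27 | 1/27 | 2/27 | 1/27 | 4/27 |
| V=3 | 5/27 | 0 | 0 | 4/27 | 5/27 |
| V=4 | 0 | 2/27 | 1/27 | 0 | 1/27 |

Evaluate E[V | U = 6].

19/10

P(U = 6) = 10/27.
Σ V·P over the event = 0·(4/27) + 3·(5/27) + 4·(1/27) = 19/27.
E[V | U = 6] = (19/27) / (10/27) = 19/10.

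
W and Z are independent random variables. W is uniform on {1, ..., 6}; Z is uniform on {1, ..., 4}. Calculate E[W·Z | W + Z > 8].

P(W + Z > 8) = 1/8.
Summing WZ·P(x,y) over outcomes with W + Z > 8 gives 31/12.
E[W·Z | W + Z > 8] = (31/12) / (1/8) = 62/3.

62/3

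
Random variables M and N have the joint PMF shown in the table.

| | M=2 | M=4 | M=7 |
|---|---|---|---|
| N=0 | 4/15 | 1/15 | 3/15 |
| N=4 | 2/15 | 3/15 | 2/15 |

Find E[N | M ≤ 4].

P(M ≤ 4) = 2/3.
Summing N·P(M=x,N=y) over the conditioning event gives 4/3.
E[N | M ≤ 4] = (4/3) / (2/3) = 2.

2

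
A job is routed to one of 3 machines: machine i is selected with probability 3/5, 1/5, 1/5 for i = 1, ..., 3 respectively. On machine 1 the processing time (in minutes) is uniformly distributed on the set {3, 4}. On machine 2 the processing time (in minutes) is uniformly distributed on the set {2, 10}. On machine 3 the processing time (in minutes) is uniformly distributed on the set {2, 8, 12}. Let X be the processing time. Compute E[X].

E[X | machine 1] = (3+4)/2 = 7/2.
E[X | machine 2] = (2+10)/2 = 6.
E[X | machine 3] = (2+8+12)/3 = 22/3.
By the law of total expectation,
E[X] = (3/5)·(7/2) + (1/5)·(6) + (1/5)·(22/3) = 143/30.

143/30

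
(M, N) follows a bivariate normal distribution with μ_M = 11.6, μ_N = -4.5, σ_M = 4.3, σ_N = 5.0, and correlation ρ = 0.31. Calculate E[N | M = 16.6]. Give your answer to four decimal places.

E[N | M=x] = μ_N + ρ(σ_N/σ_M)(x − μ_M) for jointly normal variables.
E[N | M=16.6] = -4.5 + (0.31)·(5.0/4.3)·(16.6 − (11.6)) = -4.5 + (0.36047)·(5) = -2.6977.

-2.6977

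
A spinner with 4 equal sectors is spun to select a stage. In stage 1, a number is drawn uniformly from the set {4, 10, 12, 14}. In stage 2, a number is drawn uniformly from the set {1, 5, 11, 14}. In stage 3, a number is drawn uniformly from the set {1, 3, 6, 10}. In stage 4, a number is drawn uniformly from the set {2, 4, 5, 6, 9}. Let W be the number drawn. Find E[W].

E[W | stage 1] = (4+10+12+14)/4 = 10.
E[W | stage 2] = (1+5+11+14)/4 = 31/4.
E[W | stage 3] = (1+3+6+10)/4 = 5.
E[W | stage 4] = (2+4+5+6+9)/5 = 26/5.
E[W] = (1/4)·(10) + (1/4)·(31/4) + (1/4)·(5) + (1/4)·(26/5) = 559/80.

559/80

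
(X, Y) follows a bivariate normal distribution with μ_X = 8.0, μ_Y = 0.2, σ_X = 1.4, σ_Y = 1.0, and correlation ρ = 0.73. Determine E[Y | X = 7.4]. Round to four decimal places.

-0.1129

E[Y | X=x] = μ_Y + ρ(σ_Y/σ_X)(x − μ_X) for jointly normal variables.
E[Y | X=7.4] = 0.2 + (0.73)·(1.0/1.4)·(7.4 − (8.0)) = 0.2 + (0.52143)·(-0.6) = -0.1129.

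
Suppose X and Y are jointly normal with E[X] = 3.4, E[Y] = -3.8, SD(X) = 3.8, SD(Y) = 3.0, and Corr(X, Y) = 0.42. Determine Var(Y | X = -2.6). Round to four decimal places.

The conditional variance in a bivariate normal is σ_Y²(1 − ρ²), independent of x.
Var(Y | X=-2.6) = (3.0)²·(1 − (0.42)²) = 9·0.8236 = 7.4124.

7.4124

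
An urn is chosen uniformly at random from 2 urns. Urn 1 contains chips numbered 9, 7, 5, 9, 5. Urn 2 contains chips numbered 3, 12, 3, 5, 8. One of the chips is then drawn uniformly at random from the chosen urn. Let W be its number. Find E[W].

33/5

E[W | urn 1] = (9+7+5+9+5)/5 = 7.
E[W | urn 2] = (3+12+3+5+8)/5 = 31/5.
E[W] = (1/2)·(7) + (1/2)·(31/5) = 33/5.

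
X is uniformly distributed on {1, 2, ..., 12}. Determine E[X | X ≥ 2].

Given X ≥ 2, X is equally likely to be any of {2, 3, 4, 5, 6, 7, 8, 9, 10, 11, 12}.
E[X | X ≥ 2] = (2 + 3 + 4 + 5 + 6 + 7 + 8 + 9 + 10 + 11 + 12) / 11 = 7.

7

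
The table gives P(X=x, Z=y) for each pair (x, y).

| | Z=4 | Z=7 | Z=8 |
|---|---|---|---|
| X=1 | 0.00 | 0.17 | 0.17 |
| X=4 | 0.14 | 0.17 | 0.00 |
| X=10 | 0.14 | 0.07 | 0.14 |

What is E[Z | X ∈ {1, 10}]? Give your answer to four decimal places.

P(X ∈ {1, 10}) = 0.69.
Σ Z·P over the event = 7·(0.17) + 8·(0.17) + 4·(0.14) + 7·(0.07) + 8·(0.14) = 4.72.
E[Z | X ∈ {1, 10}] = (4.72) / (0.69) = 6.8406.

6.8406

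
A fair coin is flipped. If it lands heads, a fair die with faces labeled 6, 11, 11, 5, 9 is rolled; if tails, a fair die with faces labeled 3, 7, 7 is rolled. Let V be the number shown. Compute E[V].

211/30

E[V | heads] = (6+11+11+5+9)/5 = 42/5.
E[V | tails] = (3+7+7)/3 = 17/3.
E[V] = (1/2)·(42/5) + (1/2)·(17/3) = 211/30.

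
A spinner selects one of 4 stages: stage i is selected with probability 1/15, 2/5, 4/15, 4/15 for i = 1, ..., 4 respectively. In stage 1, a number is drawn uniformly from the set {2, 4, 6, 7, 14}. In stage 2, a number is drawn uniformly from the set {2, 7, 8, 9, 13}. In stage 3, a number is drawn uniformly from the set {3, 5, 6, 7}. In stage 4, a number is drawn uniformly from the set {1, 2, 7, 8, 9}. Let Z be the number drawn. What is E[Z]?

32/5

E[Z | stage 1] = (2+4+6+7+14)/5 = 33/5.
E[Z | stage 2] = (2+7+8+9+13)/5 = 39/5.
E[Z | stage 3] = (3+5+6+7)/4 = 21/4.
E[Z | stage 4] = (1+2+7+8+9)/5 = 27/5.
E[Z] = (1/15)·(33/5) + (2/5)·(39/5) + (4/15)·(21/4) + (4/15)·(27/5) = 32/5.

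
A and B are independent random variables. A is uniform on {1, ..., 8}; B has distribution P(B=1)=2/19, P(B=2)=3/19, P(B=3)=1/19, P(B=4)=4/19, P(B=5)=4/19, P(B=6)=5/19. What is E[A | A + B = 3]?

P(A + B = 3) = 5/152.
Summing A·P(x,y) over outcomes with A + B = 3 gives 7/152.
E[A | A + B = 3] = (7/152) / (5/152) = 7/5.

7/5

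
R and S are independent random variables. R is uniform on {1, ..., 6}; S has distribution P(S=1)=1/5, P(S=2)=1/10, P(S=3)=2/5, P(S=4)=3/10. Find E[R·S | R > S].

97/8

P(R > S) = 8/15.
Summing RS·P(x,y) over outcomes with R > S gives 97/15.
E[R·S | R > S] = (97/15) / (8/15) = 97/8.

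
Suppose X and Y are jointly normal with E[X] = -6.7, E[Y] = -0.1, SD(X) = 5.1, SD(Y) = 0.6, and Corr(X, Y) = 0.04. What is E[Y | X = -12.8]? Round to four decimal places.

-0.1287

E[Y | X=x] = μ_Y + ρ(σ_Y/σ_X)(x − μ_X) for jointly normal variables.
E[Y | X=-12.8] = -0.1 + (0.04)·(0.6/5.1)·(-12.8 − (-6.7)) = -0.1 + (0.0047059)·(-6.1) = -0.1287.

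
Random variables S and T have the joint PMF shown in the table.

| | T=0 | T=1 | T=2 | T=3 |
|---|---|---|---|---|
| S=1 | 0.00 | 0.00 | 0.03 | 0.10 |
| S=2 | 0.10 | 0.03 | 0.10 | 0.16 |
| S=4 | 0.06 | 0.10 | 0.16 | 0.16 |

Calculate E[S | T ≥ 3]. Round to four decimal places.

P(T ≥ 3) = 0.42.
Σ S·P over the event = 1·(0.10) + 2·(0.16) + 4·(0.16) = 1.06.
E[S | T ≥ 3] = (1.06) / (0.42) = 2.5238.

2.5238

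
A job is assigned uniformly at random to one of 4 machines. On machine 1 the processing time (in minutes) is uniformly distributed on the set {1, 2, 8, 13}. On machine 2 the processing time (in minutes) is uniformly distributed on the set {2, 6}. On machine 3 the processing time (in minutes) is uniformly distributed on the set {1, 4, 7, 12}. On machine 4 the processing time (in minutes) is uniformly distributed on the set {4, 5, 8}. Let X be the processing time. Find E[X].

E[X | machine 1] = (1+2+8+13)/4 = 6.
E[X | machine 2] = (2+6)/2 = 4.
E[X | machine 3] = (1+4+7+12)/4 = 6.
E[X | machine 4] = (4+5+8)/3 = 17/3.
E[X] = (1/4)·(6) + (1/4)·(4) + (1/4)·(6) + (1/4)·(17/3) = 65/12.

65/12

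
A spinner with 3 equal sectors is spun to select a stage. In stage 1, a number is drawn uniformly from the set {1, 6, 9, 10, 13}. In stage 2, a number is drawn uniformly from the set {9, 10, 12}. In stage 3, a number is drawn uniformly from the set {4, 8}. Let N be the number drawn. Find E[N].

E[N | stage 1] = (1+6+9+10+13)/5 = 39/5.
E[N | stage 2] = (9+10+12)/3 = 31/3.
E[N | stage 3] = (4+8)/2 = 6.
E[N] = (1/3)·(39/5) + (1/3)·(31/3) + (1/3)·(6) = 362/45.

362/45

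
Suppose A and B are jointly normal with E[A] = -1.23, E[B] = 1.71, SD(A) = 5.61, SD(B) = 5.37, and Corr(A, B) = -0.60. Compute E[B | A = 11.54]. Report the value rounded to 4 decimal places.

E[B | A=x] = μ_B + ρ(σ_B/σ_A)(x − μ_A) for jointly normal variables.
E[B | A=11.54] = 1.71 + (-0.60)·(5.37/5.61)·(11.54 − (-1.23)) = 1.71 + (-0.57433)·(12.77) = -5.6242.

-5.6242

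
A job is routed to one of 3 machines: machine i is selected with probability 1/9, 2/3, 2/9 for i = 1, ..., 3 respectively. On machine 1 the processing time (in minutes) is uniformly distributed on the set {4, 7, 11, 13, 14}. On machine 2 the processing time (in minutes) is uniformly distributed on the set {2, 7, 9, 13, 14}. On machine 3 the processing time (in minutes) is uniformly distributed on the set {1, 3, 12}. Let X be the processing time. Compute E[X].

E[X | machine 1] = (4+7+11+13+14)/5 = 49/5.
E[X | machine 2] = (2+7+9+13+14)/5 = 9.
E[X | machine 3] = (1+3+12)/3 = 16/3.
By the law of total expectation,
E[X] = (1/9)·(49/5) + (2/3)·(9) + (2/9)·(16/3) = 1117/135.

1117/135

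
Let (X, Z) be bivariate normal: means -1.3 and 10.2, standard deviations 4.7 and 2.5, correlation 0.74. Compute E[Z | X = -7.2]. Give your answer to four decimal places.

7.8777

E[Z | X=x] = μ_Z + ρ(σ_Z/σ_X)(x − μ_X) for jointly normal variables.
E[Z | X=-7.2] = 10.2 + (0.74)·(2.5/4.7)·(-7.2 − (-1.3)) = 10.2 + (0.393617)·(-5.9) = 7.8777.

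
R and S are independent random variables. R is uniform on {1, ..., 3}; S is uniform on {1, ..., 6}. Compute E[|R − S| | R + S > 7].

3

P(R + S > 7) = 1/6.
Summing |R−S|·P(x,y) over outcomes with R + S > 7 gives 1/2.
E[|R − S| | R + S > 7] = (1/2) / (1/6) = 3.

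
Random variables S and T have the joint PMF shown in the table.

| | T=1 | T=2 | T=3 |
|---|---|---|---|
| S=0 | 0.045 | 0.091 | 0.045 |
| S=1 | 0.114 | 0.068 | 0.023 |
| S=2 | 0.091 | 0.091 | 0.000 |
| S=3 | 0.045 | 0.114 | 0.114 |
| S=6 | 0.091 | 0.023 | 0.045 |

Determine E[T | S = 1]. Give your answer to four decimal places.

P(S = 1) = 0.205.
Σ T·P over the event = 1·(0.114) + 2·(0.068) + 3·(0.023) = 0.319.
E[T | S = 1] = (0.319) / (0.205) = 1.5561.

1.5561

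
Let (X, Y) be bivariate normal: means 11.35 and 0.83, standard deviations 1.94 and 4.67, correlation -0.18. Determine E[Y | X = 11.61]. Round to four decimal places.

The regression of Y on X has slope ρ·σ_Y/σ_X and passes through (μ_X, μ_Y).
E[Y | X=11.61] = 0.83 + (-0.18)·(4.67/1.94)·(11.61 − (11.35)) = 0.83 + (-0.4333)·(0.26) = 0.7173.

0.7173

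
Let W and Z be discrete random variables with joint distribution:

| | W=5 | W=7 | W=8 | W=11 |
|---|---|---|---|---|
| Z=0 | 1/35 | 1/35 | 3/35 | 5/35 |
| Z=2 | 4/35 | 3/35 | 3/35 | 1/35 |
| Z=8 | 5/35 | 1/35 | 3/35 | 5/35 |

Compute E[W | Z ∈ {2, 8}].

P(Z ∈ {2, 8}) = 5/7.
Σ W·P over the event = 5·(4/35) + 5·(5/35) + 7·(3/35) + 7·(1/35) + 8·(3/35) + 8·(3/35) + 11·(1/35) + 11·(5/35) = 187/35.
E[W | Z ∈ {2, 8}] = (187/35) / (5/7) = 187/25.

187/25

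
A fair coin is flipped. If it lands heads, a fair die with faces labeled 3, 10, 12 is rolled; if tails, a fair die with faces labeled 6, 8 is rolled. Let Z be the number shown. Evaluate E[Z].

23/3

E[Z | heads] = (3+10+12)/3 = 25/3.
E[Z | tails] = (6+8)/2 = 7.
By the law of total expectation,
E[Z] = (1/2)·(25/3) + (1/2)·(7) = 23/3.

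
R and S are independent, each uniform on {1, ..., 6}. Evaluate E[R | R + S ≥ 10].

16/3

Outcomes with R + S ≥ 10: (4,6), (5,5), (5,6), (6,4), (6,5), (6,6), each with probability 1/36.
E[R | R + S ≥ 10] = (4 + 5 + 5 + 6 + 6 + 6) / 6 = 16/3.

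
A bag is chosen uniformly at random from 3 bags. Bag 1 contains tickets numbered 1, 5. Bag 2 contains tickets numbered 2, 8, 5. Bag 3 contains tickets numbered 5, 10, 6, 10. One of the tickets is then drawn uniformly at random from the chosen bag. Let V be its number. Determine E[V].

21/4

E[V | bag 1] = (1+5)/2 = 3.
E[V | bag 2] = (2+8+5)/3 = 5.
E[V | bag 3] = (5+10+6+10)/4 = 31/4.
E[V] = (1/3)·(3) + (1/3)·(5) + (1/3)·(31/4) = 21/4.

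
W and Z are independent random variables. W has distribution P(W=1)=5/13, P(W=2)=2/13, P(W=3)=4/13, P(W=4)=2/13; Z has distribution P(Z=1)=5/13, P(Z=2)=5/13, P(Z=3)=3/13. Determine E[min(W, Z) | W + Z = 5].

P(W + Z = 5) = 36/169.
Summing min(W,Z)·P(x,y) over outcomes with W + Z = 5 gives 62/169.
E[min(W, Z) | W + Z = 5] = (62/169) / (36/169) = 31/18.

31/18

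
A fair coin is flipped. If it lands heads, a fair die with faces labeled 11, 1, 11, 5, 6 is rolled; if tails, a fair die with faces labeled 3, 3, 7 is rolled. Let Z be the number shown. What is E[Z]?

167/30

E[Z | heads] = (11+1+11+5+6)/5 = 34/5.
E[Z | tails] = (3+3+7)/3 = 13/3.
E[Z] = (1/2)·(34/5) + (1/2)·(13/3) = 167/30.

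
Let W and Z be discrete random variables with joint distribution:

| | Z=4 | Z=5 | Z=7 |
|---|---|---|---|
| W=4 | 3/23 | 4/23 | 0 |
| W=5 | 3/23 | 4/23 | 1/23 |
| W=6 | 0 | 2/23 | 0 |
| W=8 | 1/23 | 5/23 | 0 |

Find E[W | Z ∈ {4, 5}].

123/22

P(Z ∈ {4, 5}) = 22/23.
Σ W·P over the event = 4·(3/23) + 4·(4/23) + 5·(3/23) + 5·(4/23) + 6·(2/23) + 8·(1/23) + 8·(5/23) = 123/23.
E[W | Z ∈ {4, 5}] = (123/23) / (22/23) = 123/22.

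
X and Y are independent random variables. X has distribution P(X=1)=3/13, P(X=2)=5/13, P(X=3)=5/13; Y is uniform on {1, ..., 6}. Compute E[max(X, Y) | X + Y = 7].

P(X + Y = 7) = 1/6.
Summing max(X,Y)·P(x,y) over outcomes with X + Y = 7 gives 21/26.
E[max(X, Y) | X + Y = 7] = (21/26) / (1/6) = 63/13.

63/13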